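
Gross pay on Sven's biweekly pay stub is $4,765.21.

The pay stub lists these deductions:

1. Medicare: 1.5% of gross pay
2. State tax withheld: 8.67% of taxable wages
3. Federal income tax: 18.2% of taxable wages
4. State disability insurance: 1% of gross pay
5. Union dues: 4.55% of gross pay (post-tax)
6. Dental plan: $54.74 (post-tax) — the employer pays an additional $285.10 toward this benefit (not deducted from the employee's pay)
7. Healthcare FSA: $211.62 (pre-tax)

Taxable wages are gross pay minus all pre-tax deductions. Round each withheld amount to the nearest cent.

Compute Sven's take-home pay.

Healthcare FSA: $211.62
Taxable wages = $4,765.21 − $211.62 = $4,553.59
State tax withheld: $4,553.59 × 0.0867 = $394.80
Federal income tax: $4,553.59 × 0.182 = $828.75
State disability insurance: $4,765.21 × 0.01 = $47.65
Medicare: $4,765.21 × 0.015 = $71.48
Union dues: $4,765.21 × 0.0455 = $216.82
Dental plan: $54.74
(Employer's $285.10 toward dental plan is not withheld from the employee.)
Total deductions = $211.62 + $394.80 + $828.75 + $47.65 + $71.48 + $216.82 + $54.74 = $1,825.86
Net pay = $4,765.21 − $1,825.86 = $2,939.35

$2,939.35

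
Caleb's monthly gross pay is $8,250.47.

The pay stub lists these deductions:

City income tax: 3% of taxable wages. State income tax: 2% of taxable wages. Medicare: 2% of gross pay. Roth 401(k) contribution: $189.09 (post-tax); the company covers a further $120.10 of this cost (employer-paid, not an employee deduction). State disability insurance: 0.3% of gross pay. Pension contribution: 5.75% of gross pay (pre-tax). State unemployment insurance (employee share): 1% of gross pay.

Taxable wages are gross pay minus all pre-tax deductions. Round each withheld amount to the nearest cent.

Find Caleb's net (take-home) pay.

$6,925.92

Pension contribution: $8,250.47 × 0.0575 = $474.40
Taxable wages = $8,250.47 − $474.40 = $7,776.07
State income tax: $7,776.07 × 0.02 = $155.52
City income tax: $7,776.07 × 0.03 = $233.28
State unemployment insurance (employee share): $8,250.47 × 0.01 = $82.50
State disability insurance: $8,250.47 × 0.003 = $24.75
Medicare: $8,250.47 × 0.02 = $165.01
Roth 401(k) contribution: $189.09
(Employer's $120.10 toward Roth 401(k) contribution is not withheld from the employee.)
Total deductions = $474.40 + $155.52 + $233.28 + $82.50 + $24.75 + $165.01 + $189.09 = $1,324.55
Net pay = $8,250.47 − $1,324.55 = $6,925.92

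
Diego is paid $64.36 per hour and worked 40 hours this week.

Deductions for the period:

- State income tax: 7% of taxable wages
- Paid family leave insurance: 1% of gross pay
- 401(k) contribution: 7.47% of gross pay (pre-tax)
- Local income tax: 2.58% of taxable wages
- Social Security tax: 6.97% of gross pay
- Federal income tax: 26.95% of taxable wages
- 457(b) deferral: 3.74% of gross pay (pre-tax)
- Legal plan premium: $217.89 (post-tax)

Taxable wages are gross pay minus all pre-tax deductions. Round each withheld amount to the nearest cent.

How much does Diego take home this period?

Gross pay: 40 × $64.36 = $2,574.40
457(b) deferral: $2,574.40 × 0.0374 = $96.28
401(k) contribution: $2,574.40 × 0.0747 = $192.31
Pre-tax total = $96.28 + $192.31 = $288.59
Taxable wages = $2,574.40 − $288.59 = $2,285.81
State income tax: $2,285.81 × 0.07 = $160.01
Local income tax: $2,285.81 × 0.0258 = $58.97
Federal income tax: $2,285.81 × 0.2695 = $616.03
Paid family leave insurance: $2,574.40 × 0.01 = $25.74
Social Security tax: $2,574.40 × 0.0697 = $179.44
Legal plan premium: $217.89
Total deductions = $96.28 + $192.31 + $160.01 + $58.97 + $616.03 + $25.74 + $179.44 + $217.89 = $1,546.67
Net pay = $2,574.40 − $1,546.67 = $1,027.73

$1,027.73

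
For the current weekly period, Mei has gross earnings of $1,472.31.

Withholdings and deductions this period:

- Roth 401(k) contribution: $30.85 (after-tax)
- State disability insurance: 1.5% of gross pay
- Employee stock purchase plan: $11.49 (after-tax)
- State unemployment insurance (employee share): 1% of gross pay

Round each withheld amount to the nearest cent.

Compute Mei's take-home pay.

State unemployment insurance (employee share): $1,472.31 × 0.01 = $14.72
State disability insurance: $1,472.31 × 0.015 = $22.08
Employee stock purchase plan: $11.49
Roth 401(k) contribution: $30.85
Total deductions = $14.72 + $22.08 + $11.49 + $30.85 = $79.14
Net pay = $1,472.31 − $79.14 = $1,393.17

$1,393.17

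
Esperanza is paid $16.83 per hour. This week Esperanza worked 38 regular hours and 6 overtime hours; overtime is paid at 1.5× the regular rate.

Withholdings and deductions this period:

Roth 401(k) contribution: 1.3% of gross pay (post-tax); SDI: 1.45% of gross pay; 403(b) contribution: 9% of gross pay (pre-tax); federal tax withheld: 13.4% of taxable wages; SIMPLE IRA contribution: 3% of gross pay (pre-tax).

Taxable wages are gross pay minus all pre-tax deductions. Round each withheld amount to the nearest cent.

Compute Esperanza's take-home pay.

Regular pay: 38 × $16.83 = $639.54
Overtime pay: 6 × $16.83 × 1.5 = $151.47
Gross pay = $639.54 + $151.47 = $791.01
403(b) contribution: $791.01 × 0.09 = $71.19
SIMPLE IRA contribution: $791.01 × 0.03 = $23.73
Pre-tax total = $71.19 + $23.73 = $94.92
Taxable wages = $791.01 − $94.92 = $696.09
Federal tax withheld: $696.09 × 0.134 = $93.28
SDI: $791.01 × 0.0145 = $11.47
Roth 401(k) contribution: $791.01 × 0.013 = $10.28
Total deductions = $71.19 + $23.73 + $93.28 + $11.47 + $10.28 = $209.95
Net pay = $791.01 − $209.95 = $581.06

$581.06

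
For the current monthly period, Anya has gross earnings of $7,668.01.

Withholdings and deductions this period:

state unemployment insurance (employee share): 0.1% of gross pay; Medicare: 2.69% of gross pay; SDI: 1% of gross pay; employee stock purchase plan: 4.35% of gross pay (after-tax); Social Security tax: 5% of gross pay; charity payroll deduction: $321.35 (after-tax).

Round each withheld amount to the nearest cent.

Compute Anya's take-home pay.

Medicare: $7,668.01 × 0.0269 = $206.27
Social Security tax: $7,668.01 × 0.05 = $383.40
SDI: $7,668.01 × 0.01 = $76.68
State unemployment insurance (employee share): $7,668.01 × 0.001 = $7.67
Employee stock purchase plan: $7,668.01 × 0.0435 = $333.56
Charity payroll deduction: $321.35
Total deductions = $206.27 + $383.40 + $76.68 + $7.67 + $333.56 + $321.35 = $1,328.93
Net pay = $7,668.01 − $1,328.93 = $6,339.08

$6,339.08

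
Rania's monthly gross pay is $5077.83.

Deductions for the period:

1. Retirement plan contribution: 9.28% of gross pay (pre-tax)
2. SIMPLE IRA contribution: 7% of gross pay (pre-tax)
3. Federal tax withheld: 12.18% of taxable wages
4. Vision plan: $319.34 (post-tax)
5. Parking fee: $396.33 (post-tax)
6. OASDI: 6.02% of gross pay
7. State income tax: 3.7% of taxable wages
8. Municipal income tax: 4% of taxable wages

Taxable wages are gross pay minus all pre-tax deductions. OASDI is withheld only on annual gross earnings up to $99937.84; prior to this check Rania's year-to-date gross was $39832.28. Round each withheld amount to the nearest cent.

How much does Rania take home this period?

SIMPLE IRA contribution: $5077.83 × 0.07 = $355.45
Retirement plan contribution: $5077.83 × 0.0928 = $471.22
Pre-tax total = $355.45 + $471.22 = $826.67
Taxable wages = $5077.83 − $826.67 = $4251.16
Federal tax withheld: $4251.16 × 0.1218 = $517.79
Municipal income tax: $4251.16 × 0.04 = $170.05
State income tax: $4251.16 × 0.037 = $157.29
OASDI: cap not yet reached, full $5077.83 is subject → $5077.83 × 0.0602 = $305.69
Parking fee: $396.33
Vision plan: $319.34
Total deductions = $355.45 + $471.22 + $517.79 + $170.05 + $157.29 + $305.69 + $396.33 + $319.34 = $2693.16
Net pay = $5077.83 − $2693.16 = $2384.67

$2384.67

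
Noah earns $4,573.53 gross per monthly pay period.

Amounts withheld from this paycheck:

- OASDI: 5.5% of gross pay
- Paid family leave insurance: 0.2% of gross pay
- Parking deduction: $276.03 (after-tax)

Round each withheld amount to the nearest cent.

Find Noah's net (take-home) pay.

Paid family leave insurance: $4,573.53 × 0.002 = $9.15
OASDI: $4,573.53 × 0.055 = $251.54
Parking deduction: $276.03
Total deductions = $9.15 + $251.54 + $276.03 = $536.72
Net pay = $4,573.53 − $536.72 = $4,036.81

$4,036.81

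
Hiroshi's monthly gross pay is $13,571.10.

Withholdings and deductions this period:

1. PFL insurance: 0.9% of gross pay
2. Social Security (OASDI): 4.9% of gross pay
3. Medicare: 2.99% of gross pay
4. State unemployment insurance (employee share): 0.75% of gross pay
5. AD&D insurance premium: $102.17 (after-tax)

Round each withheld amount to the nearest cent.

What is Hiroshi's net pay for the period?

$12,174.25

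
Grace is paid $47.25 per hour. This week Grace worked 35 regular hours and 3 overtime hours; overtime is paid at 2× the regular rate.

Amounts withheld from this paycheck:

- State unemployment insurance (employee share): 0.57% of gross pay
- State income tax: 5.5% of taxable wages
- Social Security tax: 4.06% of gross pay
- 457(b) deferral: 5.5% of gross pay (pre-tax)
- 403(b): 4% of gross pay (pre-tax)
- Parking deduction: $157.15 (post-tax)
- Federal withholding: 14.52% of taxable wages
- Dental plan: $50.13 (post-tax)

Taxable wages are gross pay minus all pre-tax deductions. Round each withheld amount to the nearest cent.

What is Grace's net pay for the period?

Regular pay: 35 × $47.25 = $1,653.75
Overtime pay: 3 × $47.25 × 2 = $283.50
Gross pay = $1,653.75 + $283.50 = $1,937.25
403(b): $1,937.25 × 0.04 = $77.49
457(b) deferral: $1,937.25 × 0.055 = $106.55
Pre-tax total = $77.49 + $106.55 = $184.04
Taxable wages = $1,937.25 − $184.04 = $1,753.21
State income tax: $1,753.21 × 0.055 = $96.43
Federal withholding: $1,753.21 × 0.1452 = $254.57
State unemployment insurance (employee share): $1,937.25 × 0.0057 = $11.04
Social Security tax: $1,937.25 × 0.0406 = $78.65
Dental plan: $50.13
Parking deduction: $157.15
Total deductions = $77.49 + $106.55 + $96.43 + $254.57 + $11.04 + $78.65 + $50.13 + $157.15 = $832.01
Net pay = $1,937.25 − $832.01 = $1,105.24

$1,105.24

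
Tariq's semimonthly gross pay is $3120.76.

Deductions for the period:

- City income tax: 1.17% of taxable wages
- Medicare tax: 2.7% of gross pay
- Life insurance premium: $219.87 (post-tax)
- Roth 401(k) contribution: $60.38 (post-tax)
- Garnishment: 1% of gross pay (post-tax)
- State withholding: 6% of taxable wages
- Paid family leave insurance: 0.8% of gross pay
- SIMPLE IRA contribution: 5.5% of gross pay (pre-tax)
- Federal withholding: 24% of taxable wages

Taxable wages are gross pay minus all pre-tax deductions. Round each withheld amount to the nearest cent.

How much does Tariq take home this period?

SIMPLE IRA contribution: $3120.76 × 0.055 = $171.64
Taxable wages = $3120.76 − $171.64 = $2949.12
City income tax: $2949.12 × 0.0117 = $34.50
Federal withholding: $2949.12 × 0.24 = $707.79
State withholding: $2949.12 × 0.06 = $176.95
Paid family leave insurance: $3120.76 × 0.008 = $24.97
Medicare tax: $3120.76 × 0.027 = $84.26
Roth 401(k) contribution: $60.38
Garnishment: $3120.76 × 0.01 = $31.21
Life insurance premium: $219.87
Total deductions = $171.64 + $34.50 + $707.79 + $176.95 + $24.97 + $84.26 + $60.38 + $31.21 + $219.87 = $1511.57
Net pay = $3120.76 − $1511.57 = $1609.19

$1609.19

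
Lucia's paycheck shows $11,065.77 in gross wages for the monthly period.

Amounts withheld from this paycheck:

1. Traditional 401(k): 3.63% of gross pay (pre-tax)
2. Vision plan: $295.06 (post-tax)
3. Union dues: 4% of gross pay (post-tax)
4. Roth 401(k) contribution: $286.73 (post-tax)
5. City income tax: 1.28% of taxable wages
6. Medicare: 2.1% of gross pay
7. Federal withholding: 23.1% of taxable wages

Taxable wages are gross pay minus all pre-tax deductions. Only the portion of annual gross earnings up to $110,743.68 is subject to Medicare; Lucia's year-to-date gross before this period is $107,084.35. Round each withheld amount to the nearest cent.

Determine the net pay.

$6,962.91

Traditional 401(k): $11,065.77 × 0.0363 = $401.69
Taxable wages = $11,065.77 − $401.69 = $10,664.08
City income tax: $10,664.08 × 0.0128 = $136.50
Federal withholding: $10,664.08 × 0.231 = $2,463.40
Medicare: only $110,743.68 − $107,084.35 = $3,659.33 of this check is subject → $3,659.33 × 0.021 = $76.85
Roth 401(k) contribution: $286.73
Vision plan: $295.06
Union dues: $11,065.77 × 0.04 = $442.63
Total deductions = $401.69 + $136.50 + $2,463.40 + $76.85 + $286.73 + $295.06 + $442.63 = $4,102.86
Net pay = $11,065.77 − $4,102.86 = $6,962.91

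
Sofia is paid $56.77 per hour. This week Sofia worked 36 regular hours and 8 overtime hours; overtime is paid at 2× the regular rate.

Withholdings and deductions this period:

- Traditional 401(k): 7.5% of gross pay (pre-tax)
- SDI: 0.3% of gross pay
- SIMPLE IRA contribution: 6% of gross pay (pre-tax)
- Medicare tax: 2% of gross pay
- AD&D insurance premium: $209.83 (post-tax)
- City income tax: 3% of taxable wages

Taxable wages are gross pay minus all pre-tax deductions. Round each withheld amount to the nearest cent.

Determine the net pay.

Regular pay: 36 × $56.77 = $2043.72
Overtime pay: 8 × $56.77 × 2 = $908.32
Gross pay = $2043.72 + $908.32 = $2952.04
Traditional 401(k): $2952.04 × 0.075 = $221.40
SIMPLE IRA contribution: $2952.04 × 0.06 = $177.12
Pre-tax total = $221.40 + $177.12 = $398.52
Taxable wages = $2952.04 − $398.52 = $2553.52
City income tax: $2553.52 × 0.03 = $76.61
SDI: $2952.04 × 0.003 = $8.86
Medicare tax: $2952.04 × 0.02 = $59.04
AD&D insurance premium: $209.83
Total deductions = $221.40 + $177.12 + $76.61 + $8.86 + $59.04 + $209.83 = $752.86
Net pay = $2952.04 − $752.86 = $2199.18

$2199.18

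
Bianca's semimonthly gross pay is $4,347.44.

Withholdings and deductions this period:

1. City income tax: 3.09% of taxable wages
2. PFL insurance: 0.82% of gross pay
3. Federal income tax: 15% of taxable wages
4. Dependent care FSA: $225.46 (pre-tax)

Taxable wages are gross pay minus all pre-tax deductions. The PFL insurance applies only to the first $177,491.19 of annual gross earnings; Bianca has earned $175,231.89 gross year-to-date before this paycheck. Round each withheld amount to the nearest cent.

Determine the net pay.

Dependent care FSA: $225.46
Taxable wages = $4,347.44 − $225.46 = $4,121.98
Federal income tax: $4,121.98 × 0.15 = $618.30
City income tax: $4,121.98 × 0.0309 = $127.37
PFL insurance: only $177,491.19 − $175,231.89 = $2,259.30 of this check is subject → $2,259.30 × 0.0082 = $18.53
Total deductions = $225.46 + $618.30 + $127.37 + $18.53 = $989.66
Net pay = $4,347.44 − $989.66 = $3,357.78

$3,357.78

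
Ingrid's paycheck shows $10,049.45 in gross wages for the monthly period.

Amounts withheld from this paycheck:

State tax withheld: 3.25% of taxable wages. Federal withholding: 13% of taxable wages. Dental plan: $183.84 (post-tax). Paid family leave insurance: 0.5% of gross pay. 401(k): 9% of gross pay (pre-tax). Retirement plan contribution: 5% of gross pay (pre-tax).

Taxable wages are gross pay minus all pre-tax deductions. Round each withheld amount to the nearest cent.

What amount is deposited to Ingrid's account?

$7,004.03

401(k): $10,049.45 × 0.09 = $904.45
Retirement plan contribution: $10,049.45 × 0.05 = $502.47
Pre-tax total = $904.45 + $502.47 = $1,406.92
Taxable wages = $10,049.45 − $1,406.92 = $8,642.53
State tax withheld: $8,642.53 × 0.0325 = $280.88
Federal withholding: $8,642.53 × 0.13 = $1,123.53
Paid family leave insurance: $10,049.45 × 0.005 = $50.25
Dental plan: $183.84
Total deductions = $904.45 + $502.47 + $280.88 + $1,123.53 + $50.25 + $183.84 = $3,045.42
Net pay = $10,049.45 − $3,045.42 = $7,004.03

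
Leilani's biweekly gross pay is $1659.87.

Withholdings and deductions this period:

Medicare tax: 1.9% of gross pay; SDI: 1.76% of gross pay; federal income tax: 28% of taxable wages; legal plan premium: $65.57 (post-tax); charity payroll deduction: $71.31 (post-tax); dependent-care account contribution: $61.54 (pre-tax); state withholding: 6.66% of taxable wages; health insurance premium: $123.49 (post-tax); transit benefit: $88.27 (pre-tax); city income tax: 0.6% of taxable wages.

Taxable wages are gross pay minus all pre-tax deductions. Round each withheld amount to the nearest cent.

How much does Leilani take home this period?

Transit benefit: $88.27
Dependent-care account contribution: $61.54
Pre-tax total = $88.27 + $61.54 = $149.81
Taxable wages = $1659.87 − $149.81 = $1510.06
Federal income tax: $1510.06 × 0.28 = $422.82
City income tax: $1510.06 × 0.006 = $9.06
State withholding: $1510.06 × 0.0666 = $100.57
SDI: $1659.87 × 0.0176 = $29.21
Medicare tax: $1659.87 × 0.019 = $31.54
Legal plan premium: $65.57
Health insurance premium: $123.49
Charity payroll deduction: $71.31
Total deductions = $88.27 + $61.54 + $422.82 + $9.06 + $100.57 + $29.21 + $31.54 + $65.57 + $123.49 + $71.31 = $1003.38
Net pay = $1659.87 − $1003.38 = $656.49

$656.49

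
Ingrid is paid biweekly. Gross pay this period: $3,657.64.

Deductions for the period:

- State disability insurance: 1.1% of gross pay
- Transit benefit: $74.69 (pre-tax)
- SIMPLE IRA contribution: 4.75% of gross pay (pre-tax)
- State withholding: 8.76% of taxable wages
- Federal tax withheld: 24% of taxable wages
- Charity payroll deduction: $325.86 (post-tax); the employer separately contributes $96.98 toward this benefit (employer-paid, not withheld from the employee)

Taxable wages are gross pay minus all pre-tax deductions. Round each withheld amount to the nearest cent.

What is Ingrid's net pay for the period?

$1,926.26

SIMPLE IRA contribution: $3,657.64 × 0.0475 = $173.74
Transit benefit: $74.69
Pre-tax total = $173.74 + $74.69 = $248.43
Taxable wages = $3,657.64 − $248.43 = $3,409.21
Federal tax withheld: $3,409.21 × 0.24 = $818.21
State withholding: $3,409.21 × 0.0876 = $298.65
State disability insurance: $3,657.64 × 0.011 = $40.23
Charity payroll deduction: $325.86
(Employer's $96.98 toward charity payroll deduction is not withheld from the employee.)
Total deductions = $173.74 + $74.69 + $818.21 + $298.65 + $40.23 + $325.86 = $1,731.38
Net pay = $3,657.64 − $1,731.38 = $1,926.26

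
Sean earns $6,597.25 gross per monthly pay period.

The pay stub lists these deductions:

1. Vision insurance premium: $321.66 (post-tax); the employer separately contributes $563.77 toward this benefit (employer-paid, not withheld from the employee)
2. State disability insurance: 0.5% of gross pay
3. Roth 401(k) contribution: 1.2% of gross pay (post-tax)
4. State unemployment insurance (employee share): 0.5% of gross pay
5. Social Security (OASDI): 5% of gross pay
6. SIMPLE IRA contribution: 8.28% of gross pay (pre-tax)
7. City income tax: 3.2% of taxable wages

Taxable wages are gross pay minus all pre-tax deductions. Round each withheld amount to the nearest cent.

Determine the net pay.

$5,060.70

SIMPLE IRA contribution: $6,597.25 × 0.0828 = $546.25
Taxable wages = $6,597.25 − $546.25 = $6,051.00
City income tax: $6,051.00 × 0.032 = $193.63
State unemployment insurance (employee share): $6,597.25 × 0.005 = $32.99
State disability insurance: $6,597.25 × 0.005 = $32.99
Social Security (OASDI): $6,597.25 × 0.05 = $329.86
Roth 401(k) contribution: $6,597.25 × 0.012 = $79.17
Vision insurance premium: $321.66
(Employer's $563.77 toward vision insurance premium is not withheld from the employee.)
Total deductions = $546.25 + $193.63 + $32.99 + $32.99 + $329.86 + $79.17 + $321.66 = $1,536.55
Net pay = $6,597.25 − $1,536.55 = $5,060.70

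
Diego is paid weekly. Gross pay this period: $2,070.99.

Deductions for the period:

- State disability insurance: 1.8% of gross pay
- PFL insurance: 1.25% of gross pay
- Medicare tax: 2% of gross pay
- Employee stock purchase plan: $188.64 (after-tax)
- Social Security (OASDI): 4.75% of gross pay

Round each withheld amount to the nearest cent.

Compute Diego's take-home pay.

$1,679.39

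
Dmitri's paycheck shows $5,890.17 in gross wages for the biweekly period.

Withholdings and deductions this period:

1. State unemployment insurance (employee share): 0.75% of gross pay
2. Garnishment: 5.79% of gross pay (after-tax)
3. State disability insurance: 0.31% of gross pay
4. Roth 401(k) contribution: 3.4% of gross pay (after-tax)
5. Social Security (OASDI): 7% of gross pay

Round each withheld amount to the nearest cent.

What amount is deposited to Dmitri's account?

State disability insurance: $5,890.17 × 0.0031 = $18.26
State unemployment insurance (employee share): $5,890.17 × 0.0075 = $44.18
Social Security (OASDI): $5,890.17 × 0.07 = $412.31
Roth 401(k) contribution: $5,890.17 × 0.034 = $200.27
Garnishment: $5,890.17 × 0.0579 = $341.04
Total deductions = $18.26 + $44.18 + $412.31 + $200.27 + $341.04 = $1,016.06
Net pay = $5,890.17 − $1,016.06 = $4,874.11

$4,874.11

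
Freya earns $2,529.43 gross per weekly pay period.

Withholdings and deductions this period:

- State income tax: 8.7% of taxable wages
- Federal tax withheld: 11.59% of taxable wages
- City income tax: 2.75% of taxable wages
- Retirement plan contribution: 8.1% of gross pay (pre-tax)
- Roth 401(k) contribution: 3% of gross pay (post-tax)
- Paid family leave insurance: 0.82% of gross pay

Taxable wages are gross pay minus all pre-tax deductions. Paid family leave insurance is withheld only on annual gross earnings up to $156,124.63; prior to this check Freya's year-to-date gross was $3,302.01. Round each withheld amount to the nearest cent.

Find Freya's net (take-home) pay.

Retirement plan contribution: $2,529.43 × 0.081 = $204.88
Taxable wages = $2,529.43 − $204.88 = $2,324.55
Federal tax withheld: $2,324.55 × 0.1159 = $269.42
City income tax: $2,324.55 × 0.0275 = $63.93
State income tax: $2,324.55 × 0.087 = $202.24
Paid family leave insurance: cap not yet reached, full $2,529.43 is subject → $2,529.43 × 0.0082 = $20.74
Roth 401(k) contribution: $2,529.43 × 0.03 = $75.88
Total deductions = $204.88 + $269.42 + $63.93 + $202.24 + $20.74 + $75.88 = $837.09
Net pay = $2,529.43 − $837.09 = $1,692.34

$1,692.34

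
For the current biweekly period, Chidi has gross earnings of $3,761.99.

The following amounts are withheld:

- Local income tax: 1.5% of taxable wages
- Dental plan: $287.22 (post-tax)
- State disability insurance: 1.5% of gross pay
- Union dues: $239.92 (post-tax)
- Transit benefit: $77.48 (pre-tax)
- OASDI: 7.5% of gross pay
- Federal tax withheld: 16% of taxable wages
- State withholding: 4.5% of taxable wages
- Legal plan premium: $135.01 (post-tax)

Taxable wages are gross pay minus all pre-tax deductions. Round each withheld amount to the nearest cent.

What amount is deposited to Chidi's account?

Transit benefit: $77.48
Taxable wages = $3,761.99 − $77.48 = $3,684.51
Federal tax withheld: $3,684.51 × 0.16 = $589.52
Local income tax: $3,684.51 × 0.015 = $55.27
State withholding: $3,684.51 × 0.045 = $165.80
OASDI: $3,761.99 × 0.075 = $282.15
State disability insurance: $3,761.99 × 0.015 = $56.43
Union dues: $239.92
Dental plan: $287.22
Legal plan premium: $135.01
Total deductions = $77.48 + $589.52 + $55.27 + $165.80 + $282.15 + $56.43 + $239.92 + $287.22 + $135.01 = $1,888.80
Net pay = $3,761.99 − $1,888.80 = $1,873.19

$1,873.19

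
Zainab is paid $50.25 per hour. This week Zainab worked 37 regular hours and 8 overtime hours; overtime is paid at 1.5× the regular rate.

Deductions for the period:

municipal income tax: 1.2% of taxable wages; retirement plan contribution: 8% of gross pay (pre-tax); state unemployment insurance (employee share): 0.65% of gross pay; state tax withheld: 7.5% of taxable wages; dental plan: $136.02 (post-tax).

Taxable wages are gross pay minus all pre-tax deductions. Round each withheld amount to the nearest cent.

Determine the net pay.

$1916.17

Regular pay: 37 × $50.25 = $1859.25
Overtime pay: 8 × $50.25 × 1.5 = $603.00
Gross pay = $1859.25 + $603.00 = $2462.25
Retirement plan contribution: $2462.25 × 0.08 = $196.98
Taxable wages = $2462.25 − $196.98 = $2265.27
Municipal income tax: $2265.27 × 0.012 = $27.18
State tax withheld: $2265.27 × 0.075 = $169.90
State unemployment insurance (employee share): $2462.25 × 0.0065 = $16.00
Dental plan: $136.02
Total deductions = $196.98 + $27.18 + $169.90 + $16.00 + $136.02 = $546.08
Net pay = $2462.25 − $546.08 = $1916.17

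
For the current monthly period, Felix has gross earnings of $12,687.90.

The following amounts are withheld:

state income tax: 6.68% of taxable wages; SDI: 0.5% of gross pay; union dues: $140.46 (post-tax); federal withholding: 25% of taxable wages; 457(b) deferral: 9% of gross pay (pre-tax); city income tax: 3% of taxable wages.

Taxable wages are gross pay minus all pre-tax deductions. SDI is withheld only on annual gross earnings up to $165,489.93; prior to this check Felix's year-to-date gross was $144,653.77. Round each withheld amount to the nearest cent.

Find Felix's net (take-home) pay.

$7,337.94

457(b) deferral: $12,687.90 × 0.09 = $1,141.91
Taxable wages = $12,687.90 − $1,141.91 = $11,545.99
City income tax: $11,545.99 × 0.03 = $346.38
Federal withholding: $11,545.99 × 0.25 = $2,886.50
State income tax: $11,545.99 × 0.0668 = $771.27
SDI: cap not yet reached, full $12,687.90 is subject → $12,687.90 × 0.005 = $63.44
Union dues: $140.46
Total deductions = $1,141.91 + $346.38 + $2,886.50 + $771.27 + $63.44 + $140.46 = $5,349.96
Net pay = $12,687.90 − $5,349.96 = $7,337.94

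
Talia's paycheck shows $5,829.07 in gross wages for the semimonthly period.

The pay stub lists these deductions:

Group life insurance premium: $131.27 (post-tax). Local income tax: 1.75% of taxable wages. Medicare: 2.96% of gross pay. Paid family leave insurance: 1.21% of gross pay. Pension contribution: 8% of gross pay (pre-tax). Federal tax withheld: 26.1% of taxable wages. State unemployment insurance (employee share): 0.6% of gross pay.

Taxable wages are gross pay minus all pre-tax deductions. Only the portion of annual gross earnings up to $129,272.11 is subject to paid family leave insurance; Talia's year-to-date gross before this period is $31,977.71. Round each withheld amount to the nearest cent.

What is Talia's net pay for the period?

$3,459.90

Pension contribution: $5,829.07 × 0.08 = $466.33
Taxable wages = $5,829.07 − $466.33 = $5,362.74
Federal tax withheld: $5,362.74 × 0.261 = $1,399.68
Local income tax: $5,362.74 × 0.0175 = $93.85
Medicare: $5,829.07 × 0.0296 = $172.54
State unemployment insurance (employee share): $5,829.07 × 0.006 = $34.97
Paid family leave insurance: cap not yet reached, full $5,829.07 is subject → $5,829.07 × 0.0121 = $70.53
Group life insurance premium: $131.27
Total deductions = $466.33 + $1,399.68 + $93.85 + $172.54 + $34.97 + $70.53 + $131.27 = $2,369.17
Net pay = $5,829.07 − $2,369.17 = $3,459.90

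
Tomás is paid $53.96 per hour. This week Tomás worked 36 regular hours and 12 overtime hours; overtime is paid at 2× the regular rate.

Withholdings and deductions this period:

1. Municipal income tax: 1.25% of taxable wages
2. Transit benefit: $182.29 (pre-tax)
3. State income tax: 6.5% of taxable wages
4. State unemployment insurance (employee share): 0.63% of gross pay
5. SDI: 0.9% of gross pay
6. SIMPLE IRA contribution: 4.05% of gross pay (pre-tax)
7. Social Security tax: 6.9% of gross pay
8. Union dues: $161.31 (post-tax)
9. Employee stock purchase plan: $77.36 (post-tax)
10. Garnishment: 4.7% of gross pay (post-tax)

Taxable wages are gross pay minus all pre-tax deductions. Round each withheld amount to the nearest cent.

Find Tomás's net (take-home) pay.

Regular pay: 36 × $53.96 = $1,942.56
Overtime pay: 12 × $53.96 × 2 = $1,295.04
Gross pay = $1,942.56 + $1,295.04 = $3,237.60
SIMPLE IRA contribution: $3,237.60 × 0.0405 = $131.12
Transit benefit: $182.29
Pre-tax total = $131.12 + $182.29 = $313.41
Taxable wages = $3,237.60 − $313.41 = $2,924.19
State income tax: $2,924.19 × 0.065 = $190.07
Municipal income tax: $2,924.19 × 0.0125 = $36.55
Social Security tax: $3,237.60 × 0.069 = $223.39
State unemployment insurance (employee share): $3,237.60 × 0.0063 = $20.40
SDI: $3,237.60 × 0.009 = $29.14
Garnishment: $3,237.60 × 0.047 = $152.17
Employee stock purchase plan: $77.36
Union dues: $161.31
Total deductions = $131.12 + $182.29 + $190.07 + $36.55 + $223.39 + $20.40 + $29.14 + $152.17 + $77.36 + $161.31 = $1,203.80
Net pay = $3,237.60 − $1,203.80 = $2,033.80

$2,033.80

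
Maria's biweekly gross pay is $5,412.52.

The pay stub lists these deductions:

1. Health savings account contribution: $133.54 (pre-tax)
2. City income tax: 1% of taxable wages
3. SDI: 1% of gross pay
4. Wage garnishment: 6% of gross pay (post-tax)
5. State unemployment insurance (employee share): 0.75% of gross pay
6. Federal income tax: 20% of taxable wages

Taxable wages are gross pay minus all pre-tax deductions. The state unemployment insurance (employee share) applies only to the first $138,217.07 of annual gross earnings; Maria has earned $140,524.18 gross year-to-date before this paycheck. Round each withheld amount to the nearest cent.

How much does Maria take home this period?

$3,791.51

Health savings account contribution: $133.54
Taxable wages = $5,412.52 − $133.54 = $5,278.98
City income tax: $5,278.98 × 0.01 = $52.79
Federal income tax: $5,278.98 × 0.2 = $1,055.80
SDI: $5,412.52 × 0.01 = $54.13
State unemployment insurance (employee share): annual cap $138,217.07 already reached (YTD $140,524.18), so $0.00
Wage garnishment: $5,412.52 × 0.06 = $324.75
Total deductions = $133.54 + $52.79 + $1,055.80 + $54.13 + $0.00 + $324.75 = $1,621.01
Net pay = $5,412.52 − $1,621.01 = $3,791.51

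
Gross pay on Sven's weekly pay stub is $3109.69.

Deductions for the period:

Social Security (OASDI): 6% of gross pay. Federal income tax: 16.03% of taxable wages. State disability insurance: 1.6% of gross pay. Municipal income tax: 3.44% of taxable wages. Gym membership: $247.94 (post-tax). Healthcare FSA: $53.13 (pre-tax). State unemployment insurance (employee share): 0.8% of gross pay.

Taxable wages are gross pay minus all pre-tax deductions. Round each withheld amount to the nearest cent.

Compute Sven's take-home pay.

$1952.28

Healthcare FSA: $53.13
Taxable wages = $3109.69 − $53.13 = $3056.56
Municipal income tax: $3056.56 × 0.0344 = $105.15
Federal income tax: $3056.56 × 0.1603 = $489.97
State unemployment insurance (employee share): $3109.69 × 0.008 = $24.88
Social Security (OASDI): $3109.69 × 0.06 = $186.58
State disability insurance: $3109.69 × 0.016 = $49.76
Gym membership: $247.94
Total deductions = $53.13 + $105.15 + $489.97 + $24.88 + $186.58 + $49.76 + $247.94 = $1157.41
Net pay = $3109.69 − $1157.41 = $1952.28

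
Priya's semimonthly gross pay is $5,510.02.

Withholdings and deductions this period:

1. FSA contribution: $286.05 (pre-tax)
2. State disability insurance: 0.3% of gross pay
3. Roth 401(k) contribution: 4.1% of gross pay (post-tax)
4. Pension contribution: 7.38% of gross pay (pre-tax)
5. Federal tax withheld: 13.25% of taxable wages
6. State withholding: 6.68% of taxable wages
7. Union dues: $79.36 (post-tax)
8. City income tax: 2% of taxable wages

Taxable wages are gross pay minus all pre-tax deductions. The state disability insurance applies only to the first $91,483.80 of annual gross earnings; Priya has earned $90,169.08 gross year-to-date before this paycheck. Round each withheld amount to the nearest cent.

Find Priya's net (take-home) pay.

FSA contribution: $286.05
Pension contribution: $5,510.02 × 0.0738 = $406.64
Pre-tax total = $286.05 + $406.64 = $692.69
Taxable wages = $5,510.02 − $692.69 = $4,817.33
City income tax: $4,817.33 × 0.02 = $96.35
Federal tax withheld: $4,817.33 × 0.1325 = $638.30
State withholding: $4,817.33 × 0.0668 = $321.80
State disability insurance: only $91,483.80 − $90,169.08 = $1,314.72 of this check is subject → $1,314.72 × 0.003 = $3.94
Roth 401(k) contribution: $5,510.02 × 0.041 = $225.91
Union dues: $79.36
Total deductions = $286.05 + $406.64 + $96.35 + $638.30 + $321.80 + $3.94 + $225.91 + $79.36 = $2,058.35
Net pay = $5,510.02 − $2,058.35 = $3,451.67

$3,451.67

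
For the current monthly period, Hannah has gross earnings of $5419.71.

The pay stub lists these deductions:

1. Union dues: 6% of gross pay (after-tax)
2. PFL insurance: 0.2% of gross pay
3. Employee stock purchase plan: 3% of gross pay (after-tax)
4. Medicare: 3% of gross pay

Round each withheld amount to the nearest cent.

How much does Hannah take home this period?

$4758.51

PFL insurance: $5419.71 × 0.002 = $10.84
Medicare: $5419.71 × 0.03 = $162.59
Union dues: $5419.71 × 0.06 = $325.18
Employee stock purchase plan: $5419.71 × 0.03 = $162.59
Total deductions = $10.84 + $162.59 + $325.18 + $162.59 = $661.20
Net pay = $5419.71 − $661.20 = $4758.51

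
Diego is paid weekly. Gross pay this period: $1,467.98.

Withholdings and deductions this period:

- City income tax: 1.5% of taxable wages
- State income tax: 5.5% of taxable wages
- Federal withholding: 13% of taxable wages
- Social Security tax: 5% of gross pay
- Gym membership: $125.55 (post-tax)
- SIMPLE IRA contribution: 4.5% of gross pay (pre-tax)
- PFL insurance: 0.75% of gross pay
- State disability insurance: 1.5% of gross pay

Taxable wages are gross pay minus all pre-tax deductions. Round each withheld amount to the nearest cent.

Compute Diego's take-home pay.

$889.55

SIMPLE IRA contribution: $1,467.98 × 0.045 = $66.06
Taxable wages = $1,467.98 − $66.06 = $1,401.92
City income tax: $1,401.92 × 0.015 = $21.03
Federal withholding: $1,401.92 × 0.13 = $182.25
State income tax: $1,401.92 × 0.055 = $77.11
PFL insurance: $1,467.98 × 0.0075 = $11.01
Social Security tax: $1,467.98 × 0.05 = $73.40
State disability insurance: $1,467.98 × 0.015 = $22.02
Gym membership: $125.55
Total deductions = $66.06 + $21.03 + $182.25 + $77.11 + $11.01 + $73.40 + $22.02 + $125.55 = $578.43
Net pay = $1,467.98 − $578.43 = $889.55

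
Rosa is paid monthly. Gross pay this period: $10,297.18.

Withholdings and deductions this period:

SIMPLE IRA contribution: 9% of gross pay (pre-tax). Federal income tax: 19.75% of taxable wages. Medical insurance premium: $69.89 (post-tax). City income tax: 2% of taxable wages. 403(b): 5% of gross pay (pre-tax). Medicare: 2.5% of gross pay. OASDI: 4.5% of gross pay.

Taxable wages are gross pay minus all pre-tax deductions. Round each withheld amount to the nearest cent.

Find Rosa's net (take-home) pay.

403(b): $10,297.18 × 0.05 = $514.86
SIMPLE IRA contribution: $10,297.18 × 0.09 = $926.75
Pre-tax total = $514.86 + $926.75 = $1,441.61
Taxable wages = $10,297.18 − $1,441.61 = $8,855.57
City income tax: $8,855.57 × 0.02 = $177.11
Federal income tax: $8,855.57 × 0.1975 = $1,748.98
OASDI: $10,297.18 × 0.045 = $463.37
Medicare: $10,297.18 × 0.025 = $257.43
Medical insurance premium: $69.89
Total deductions = $514.86 + $926.75 + $177.11 + $1,748.98 + $463.37 + $257.43 + $69.89 = $4,158.39
Net pay = $10,297.18 − $4,158.39 = $6,138.79

$6,138.79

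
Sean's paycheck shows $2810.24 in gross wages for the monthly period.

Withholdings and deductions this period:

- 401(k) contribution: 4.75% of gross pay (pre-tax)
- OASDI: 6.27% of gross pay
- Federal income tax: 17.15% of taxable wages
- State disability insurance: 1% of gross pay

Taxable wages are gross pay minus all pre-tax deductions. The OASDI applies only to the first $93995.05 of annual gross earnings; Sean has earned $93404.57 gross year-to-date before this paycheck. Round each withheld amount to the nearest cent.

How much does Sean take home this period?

401(k) contribution: $2810.24 × 0.0475 = $133.49
Taxable wages = $2810.24 − $133.49 = $2676.75
Federal income tax: $2676.75 × 0.1715 = $459.06
OASDI: only $93995.05 − $93404.57 = $590.48 of this check is subject → $590.48 × 0.0627 = $37.02
State disability insurance: $2810.24 × 0.01 = $28.10
Total deductions = $133.49 + $459.06 + $37.02 + $28.10 = $657.67
Net pay = $2810.24 − $657.67 = $2152.57

$2152.57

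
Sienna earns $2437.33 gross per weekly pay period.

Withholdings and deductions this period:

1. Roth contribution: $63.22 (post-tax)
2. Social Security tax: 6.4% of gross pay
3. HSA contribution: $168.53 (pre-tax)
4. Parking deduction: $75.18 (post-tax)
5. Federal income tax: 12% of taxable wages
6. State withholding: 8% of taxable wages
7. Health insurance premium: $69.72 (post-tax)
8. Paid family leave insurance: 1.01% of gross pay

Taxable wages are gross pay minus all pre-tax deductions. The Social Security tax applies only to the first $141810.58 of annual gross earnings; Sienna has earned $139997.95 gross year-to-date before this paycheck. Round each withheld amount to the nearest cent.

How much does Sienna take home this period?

$1466.29

HSA contribution: $168.53
Taxable wages = $2437.33 − $168.53 = $2268.80
Federal income tax: $2268.80 × 0.12 = $272.26
State withholding: $2268.80 × 0.08 = $181.50
Paid family leave insurance: $2437.33 × 0.0101 = $24.62
Social Security tax: only $141810.58 − $139997.95 = $1812.63 of this check is subject → $1812.63 × 0.064 = $116.01
Health insurance premium: $69.72
Parking deduction: $75.18
Roth contribution: $63.22
Total deductions = $168.53 + $272.26 + $181.50 + $24.62 + $116.01 + $69.72 + $75.18 + $63.22 = $971.04
Net pay = $2437.33 − $971.04 = $1466.29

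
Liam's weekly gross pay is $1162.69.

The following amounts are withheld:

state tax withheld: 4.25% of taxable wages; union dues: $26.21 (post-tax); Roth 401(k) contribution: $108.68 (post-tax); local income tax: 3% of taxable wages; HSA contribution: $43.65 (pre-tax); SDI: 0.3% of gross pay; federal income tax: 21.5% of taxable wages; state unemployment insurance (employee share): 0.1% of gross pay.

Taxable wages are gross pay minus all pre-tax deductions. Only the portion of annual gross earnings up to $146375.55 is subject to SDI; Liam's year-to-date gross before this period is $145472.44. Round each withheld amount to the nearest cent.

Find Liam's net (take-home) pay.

HSA contribution: $43.65
Taxable wages = $1162.69 − $43.65 = $1119.04
Federal income tax: $1119.04 × 0.215 = $240.59
Local income tax: $1119.04 × 0.03 = $33.57
State tax withheld: $1119.04 × 0.0425 = $47.56
State unemployment insurance (employee share): $1162.69 × 0.001 = $1.16
SDI: only $146375.55 − $145472.44 = $903.11 of this check is subject → $903.11 × 0.003 = $2.71
Union dues: $26.21
Roth 401(k) contribution: $108.68
Total deductions = $43.65 + $240.59 + $33.57 + $47.56 + $1.16 + $2.71 + $26.21 + $108.68 = $504.13
Net pay = $1162.69 − $504.13 = $658.56

$658.56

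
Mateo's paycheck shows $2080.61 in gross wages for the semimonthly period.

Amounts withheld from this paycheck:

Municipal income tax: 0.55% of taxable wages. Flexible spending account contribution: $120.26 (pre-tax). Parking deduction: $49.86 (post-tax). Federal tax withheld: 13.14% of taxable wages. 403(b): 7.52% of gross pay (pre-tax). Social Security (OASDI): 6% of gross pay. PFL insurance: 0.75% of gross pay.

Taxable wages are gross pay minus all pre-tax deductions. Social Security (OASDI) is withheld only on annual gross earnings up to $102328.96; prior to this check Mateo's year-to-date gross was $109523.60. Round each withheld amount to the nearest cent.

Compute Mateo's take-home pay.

$1491.48

403(b): $2080.61 × 0.0752 = $156.46
Flexible spending account contribution: $120.26
Pre-tax total = $156.46 + $120.26 = $276.72
Taxable wages = $2080.61 − $276.72 = $1803.89
Municipal income tax: $1803.89 × 0.0055 = $9.92
Federal tax withheld: $1803.89 × 0.1314 = $237.03
Social Security (OASDI): annual cap $102328.96 already reached (YTD $109523.60), so $0.00
PFL insurance: $2080.61 × 0.0075 = $15.60
Parking deduction: $49.86
Total deductions = $156.46 + $120.26 + $9.92 + $237.03 + $0.00 + $15.60 + $49.86 = $589.13
Net pay = $2080.61 − $589.13 = $1491.48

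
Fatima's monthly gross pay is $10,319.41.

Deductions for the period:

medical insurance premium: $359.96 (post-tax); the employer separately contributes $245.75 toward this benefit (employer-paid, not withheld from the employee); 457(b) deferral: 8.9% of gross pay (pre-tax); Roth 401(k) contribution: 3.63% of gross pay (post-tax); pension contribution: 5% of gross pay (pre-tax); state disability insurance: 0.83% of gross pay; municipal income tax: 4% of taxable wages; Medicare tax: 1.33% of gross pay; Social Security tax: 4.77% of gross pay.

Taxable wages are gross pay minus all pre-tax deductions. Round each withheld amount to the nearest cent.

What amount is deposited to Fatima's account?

457(b) deferral: $10,319.41 × 0.089 = $918.43
Pension contribution: $10,319.41 × 0.05 = $515.97
Pre-tax total = $918.43 + $515.97 = $1,434.40
Taxable wages = $10,319.41 − $1,434.40 = $8,885.01
Municipal income tax: $8,885.01 × 0.04 = $355.40
Medicare tax: $10,319.41 × 0.0133 = $137.25
Social Security tax: $10,319.41 × 0.0477 = $492.24
State disability insurance: $10,319.41 × 0.0083 = $85.65
Roth 401(k) contribution: $10,319.41 × 0.0363 = $374.59
Medical insurance premium: $359.96
(Employer's $245.75 toward medical insurance premium is not withheld from the employee.)
Total deductions = $918.43 + $515.97 + $355.40 + $137.25 + $492.24 + $85.65 + $374.59 + $359.96 = $3,239.49
Net pay = $10,319.41 − $3,239.49 = $7,079.92

$7,079.92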